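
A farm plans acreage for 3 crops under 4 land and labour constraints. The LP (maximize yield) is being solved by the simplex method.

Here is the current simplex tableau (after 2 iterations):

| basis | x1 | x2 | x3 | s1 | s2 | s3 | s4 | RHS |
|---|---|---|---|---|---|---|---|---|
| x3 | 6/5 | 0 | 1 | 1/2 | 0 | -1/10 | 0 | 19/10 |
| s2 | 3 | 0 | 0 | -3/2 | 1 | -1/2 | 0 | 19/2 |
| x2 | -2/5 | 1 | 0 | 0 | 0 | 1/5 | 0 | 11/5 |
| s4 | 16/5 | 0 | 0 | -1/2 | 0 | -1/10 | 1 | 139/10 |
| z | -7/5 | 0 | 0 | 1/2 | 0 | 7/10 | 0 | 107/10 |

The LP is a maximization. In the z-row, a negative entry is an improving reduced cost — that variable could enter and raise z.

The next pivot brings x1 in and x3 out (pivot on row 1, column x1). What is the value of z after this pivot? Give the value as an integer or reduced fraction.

Minimum ratio for x1: (19/10)/(6/5) = 19/12.
z changes by −(z-row coeff of x1)·ratio = −(-7/5)·(19/12) = 133/60.
New z = 107/10 + (133/60) = 155/12.

155/12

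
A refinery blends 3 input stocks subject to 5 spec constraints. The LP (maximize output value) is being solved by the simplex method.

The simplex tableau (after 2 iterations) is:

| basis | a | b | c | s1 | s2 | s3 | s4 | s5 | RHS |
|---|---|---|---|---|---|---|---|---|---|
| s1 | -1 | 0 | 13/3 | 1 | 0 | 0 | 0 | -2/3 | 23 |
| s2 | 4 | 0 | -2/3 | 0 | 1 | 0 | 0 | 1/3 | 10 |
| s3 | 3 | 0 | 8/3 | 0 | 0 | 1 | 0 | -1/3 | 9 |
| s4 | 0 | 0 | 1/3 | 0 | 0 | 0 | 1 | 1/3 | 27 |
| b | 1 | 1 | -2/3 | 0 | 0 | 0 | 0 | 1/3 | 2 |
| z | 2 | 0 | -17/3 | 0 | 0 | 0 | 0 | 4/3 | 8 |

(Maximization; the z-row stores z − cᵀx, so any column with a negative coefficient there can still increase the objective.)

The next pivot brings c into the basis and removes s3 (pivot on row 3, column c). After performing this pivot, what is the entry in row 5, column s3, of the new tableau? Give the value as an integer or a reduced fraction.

Pivot element is row 3, column c: 8/3.
Normalize row 3: new (row 3, s3) = 1/(8/3) = 3/8.
row 5 ← row 5 − (-2/3)·(new row 3): 0 − (-2/3)·(3/8) = 1/4.

1/4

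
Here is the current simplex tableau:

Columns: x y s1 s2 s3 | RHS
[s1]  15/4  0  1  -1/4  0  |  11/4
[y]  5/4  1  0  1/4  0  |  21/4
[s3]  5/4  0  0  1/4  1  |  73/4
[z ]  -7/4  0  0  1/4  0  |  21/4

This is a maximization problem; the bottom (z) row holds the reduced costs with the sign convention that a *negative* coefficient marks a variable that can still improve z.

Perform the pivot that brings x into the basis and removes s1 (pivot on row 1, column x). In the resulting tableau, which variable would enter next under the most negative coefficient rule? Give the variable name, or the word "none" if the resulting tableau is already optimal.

Pivot element 15/4. New z-row = old z-row − (-7/4)·(row 1/(15/4)).
Updated z-row coefficients: x: 0, y: 0, s1: 7/15, s2: 2/15, s3: 0.
No coefficient is strictly negative; the tableau after this pivot is optimal.

none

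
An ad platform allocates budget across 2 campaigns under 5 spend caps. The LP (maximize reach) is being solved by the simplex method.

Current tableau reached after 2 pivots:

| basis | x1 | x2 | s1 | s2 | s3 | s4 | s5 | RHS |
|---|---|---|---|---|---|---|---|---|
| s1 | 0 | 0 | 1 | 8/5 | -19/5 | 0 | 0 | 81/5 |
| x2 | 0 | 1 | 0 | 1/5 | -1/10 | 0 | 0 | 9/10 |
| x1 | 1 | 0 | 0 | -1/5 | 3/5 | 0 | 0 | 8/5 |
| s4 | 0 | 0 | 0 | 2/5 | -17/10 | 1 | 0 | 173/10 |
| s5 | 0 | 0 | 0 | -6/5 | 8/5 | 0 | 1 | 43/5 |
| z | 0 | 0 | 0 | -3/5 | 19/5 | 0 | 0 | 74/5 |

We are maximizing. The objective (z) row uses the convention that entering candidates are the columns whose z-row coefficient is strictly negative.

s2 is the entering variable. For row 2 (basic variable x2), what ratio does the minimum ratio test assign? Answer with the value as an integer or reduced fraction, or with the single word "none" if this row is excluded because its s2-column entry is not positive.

Ratio = RHS / (s2 entry) = (9/10) / (1/5) = 9/2.

9/2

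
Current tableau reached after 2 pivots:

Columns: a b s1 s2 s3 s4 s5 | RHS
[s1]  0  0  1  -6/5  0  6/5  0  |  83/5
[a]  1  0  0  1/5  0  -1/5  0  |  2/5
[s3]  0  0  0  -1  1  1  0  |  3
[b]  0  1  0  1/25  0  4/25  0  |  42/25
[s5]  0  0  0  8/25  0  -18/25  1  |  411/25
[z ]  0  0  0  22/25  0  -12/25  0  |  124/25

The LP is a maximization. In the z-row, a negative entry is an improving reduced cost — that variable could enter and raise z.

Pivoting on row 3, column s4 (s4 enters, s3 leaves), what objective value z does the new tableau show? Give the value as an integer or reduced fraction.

Minimum ratio for s4: 3/1 = 3.
z changes by −(z-row coeff of s4)·ratio = −(-12/25)·3 = 36/25.
New z = 124/25 + (36/25) = 32/5.

32/5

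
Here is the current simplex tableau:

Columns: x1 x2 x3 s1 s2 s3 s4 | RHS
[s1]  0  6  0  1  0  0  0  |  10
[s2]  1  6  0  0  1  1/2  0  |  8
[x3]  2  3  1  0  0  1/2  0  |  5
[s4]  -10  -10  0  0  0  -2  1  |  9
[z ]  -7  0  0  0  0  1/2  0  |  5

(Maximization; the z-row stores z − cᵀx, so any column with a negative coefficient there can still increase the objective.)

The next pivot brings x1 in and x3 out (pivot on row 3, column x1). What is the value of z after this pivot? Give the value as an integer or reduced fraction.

Minimum ratio for x1: 5/2 = 5/2.
z changes by −(z-row coeff of x1)·ratio = −(-7)·(5/2) = 35/2.
New z = 5 + (35/2) = 45/2.

45/2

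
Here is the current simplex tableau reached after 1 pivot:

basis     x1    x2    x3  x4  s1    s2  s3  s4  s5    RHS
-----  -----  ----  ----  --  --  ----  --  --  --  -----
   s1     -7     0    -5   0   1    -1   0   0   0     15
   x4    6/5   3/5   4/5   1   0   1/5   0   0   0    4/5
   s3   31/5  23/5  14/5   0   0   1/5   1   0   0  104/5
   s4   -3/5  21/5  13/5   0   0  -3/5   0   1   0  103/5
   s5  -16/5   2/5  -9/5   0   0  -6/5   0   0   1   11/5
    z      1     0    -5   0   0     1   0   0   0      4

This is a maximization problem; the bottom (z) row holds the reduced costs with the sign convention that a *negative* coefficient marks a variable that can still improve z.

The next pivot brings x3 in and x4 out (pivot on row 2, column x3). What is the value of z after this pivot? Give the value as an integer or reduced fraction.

9

Minimum ratio for x3: (4/5)/(4/5) = 1.
z changes by −(z-row coeff of x3)·ratio = −(-5)·1 = 5.
New z = 4 + 5 = 9.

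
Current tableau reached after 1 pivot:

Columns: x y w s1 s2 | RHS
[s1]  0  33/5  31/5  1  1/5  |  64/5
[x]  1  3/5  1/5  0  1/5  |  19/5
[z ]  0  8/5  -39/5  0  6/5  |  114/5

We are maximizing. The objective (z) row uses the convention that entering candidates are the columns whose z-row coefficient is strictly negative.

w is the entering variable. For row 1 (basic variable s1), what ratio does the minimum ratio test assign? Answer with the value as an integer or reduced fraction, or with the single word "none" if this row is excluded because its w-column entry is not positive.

64/31

Ratio = RHS / (w entry) = (64/5) / (31/5) = 64/31.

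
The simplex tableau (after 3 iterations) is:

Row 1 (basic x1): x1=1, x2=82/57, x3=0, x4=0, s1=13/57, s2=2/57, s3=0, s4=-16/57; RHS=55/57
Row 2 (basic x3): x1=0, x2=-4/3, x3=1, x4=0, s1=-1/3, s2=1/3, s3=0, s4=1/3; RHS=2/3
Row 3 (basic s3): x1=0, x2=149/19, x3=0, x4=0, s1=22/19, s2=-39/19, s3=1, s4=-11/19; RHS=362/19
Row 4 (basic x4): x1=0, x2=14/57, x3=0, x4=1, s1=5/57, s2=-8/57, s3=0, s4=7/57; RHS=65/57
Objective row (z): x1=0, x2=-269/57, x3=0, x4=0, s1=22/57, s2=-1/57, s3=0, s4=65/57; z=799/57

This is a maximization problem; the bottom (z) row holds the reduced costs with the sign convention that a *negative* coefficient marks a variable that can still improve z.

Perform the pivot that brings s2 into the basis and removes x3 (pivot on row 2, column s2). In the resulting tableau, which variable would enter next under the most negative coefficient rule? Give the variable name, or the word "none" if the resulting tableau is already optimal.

x2

Pivot element 1/3. New z-row = old z-row − (-1/57)·(row 2/(1/3)).
Updated z-row coefficients: x1: 0, x2: -91/19, x3: 1/19, x4: 0, s1: 7/19, s2: 0, s3: 0, s4: 22/19.
The most negative is -91/19 in column x2, so x2 would enter next.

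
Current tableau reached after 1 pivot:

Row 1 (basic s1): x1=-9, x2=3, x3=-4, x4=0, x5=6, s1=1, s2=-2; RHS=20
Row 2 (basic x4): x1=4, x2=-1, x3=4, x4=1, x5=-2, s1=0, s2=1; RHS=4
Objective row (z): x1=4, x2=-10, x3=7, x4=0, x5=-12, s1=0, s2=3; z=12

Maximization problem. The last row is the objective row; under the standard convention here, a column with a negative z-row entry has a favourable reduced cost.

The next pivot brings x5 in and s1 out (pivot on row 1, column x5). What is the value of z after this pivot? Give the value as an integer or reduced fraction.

Minimum ratio for x5: 20/6 = 10/3.
z changes by −(z-row coeff of x5)·ratio = −(-12)·(10/3) = 40.
New z = 12 + 40 = 52.

52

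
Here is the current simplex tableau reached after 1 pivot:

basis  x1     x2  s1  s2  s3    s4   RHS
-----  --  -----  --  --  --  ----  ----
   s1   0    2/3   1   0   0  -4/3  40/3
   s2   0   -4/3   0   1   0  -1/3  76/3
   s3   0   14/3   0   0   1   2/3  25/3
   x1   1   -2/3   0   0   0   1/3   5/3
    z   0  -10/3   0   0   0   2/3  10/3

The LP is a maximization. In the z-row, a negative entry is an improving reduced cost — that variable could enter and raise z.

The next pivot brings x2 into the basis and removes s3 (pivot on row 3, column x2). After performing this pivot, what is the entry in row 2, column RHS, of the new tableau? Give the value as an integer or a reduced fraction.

Pivot element is row 3, column x2: 14/3.
Normalize row 3: new (row 3, RHS) = (25/3)/(14/3) = 25/14.
row 2 ← row 2 − (-4/3)·(new row 3): 76/3 − (-4/3)·(25/14) = 194/7.

194/7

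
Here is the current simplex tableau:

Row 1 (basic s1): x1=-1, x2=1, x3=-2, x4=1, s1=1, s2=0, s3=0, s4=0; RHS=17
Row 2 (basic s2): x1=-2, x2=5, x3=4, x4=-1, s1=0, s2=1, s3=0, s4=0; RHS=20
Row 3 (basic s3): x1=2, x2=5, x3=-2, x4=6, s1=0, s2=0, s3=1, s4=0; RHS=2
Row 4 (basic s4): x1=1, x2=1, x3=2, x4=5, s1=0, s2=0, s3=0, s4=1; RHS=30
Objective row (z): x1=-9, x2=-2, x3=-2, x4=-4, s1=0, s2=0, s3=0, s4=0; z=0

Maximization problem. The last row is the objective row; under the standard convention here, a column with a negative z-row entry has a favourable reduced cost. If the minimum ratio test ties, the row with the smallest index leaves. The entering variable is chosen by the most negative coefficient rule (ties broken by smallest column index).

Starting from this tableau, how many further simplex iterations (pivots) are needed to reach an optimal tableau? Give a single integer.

pivot: x1 in, s3 out → z = 9
pivot: x3 in, s4 out → z = 346/3
No improving column remains; optimal.

2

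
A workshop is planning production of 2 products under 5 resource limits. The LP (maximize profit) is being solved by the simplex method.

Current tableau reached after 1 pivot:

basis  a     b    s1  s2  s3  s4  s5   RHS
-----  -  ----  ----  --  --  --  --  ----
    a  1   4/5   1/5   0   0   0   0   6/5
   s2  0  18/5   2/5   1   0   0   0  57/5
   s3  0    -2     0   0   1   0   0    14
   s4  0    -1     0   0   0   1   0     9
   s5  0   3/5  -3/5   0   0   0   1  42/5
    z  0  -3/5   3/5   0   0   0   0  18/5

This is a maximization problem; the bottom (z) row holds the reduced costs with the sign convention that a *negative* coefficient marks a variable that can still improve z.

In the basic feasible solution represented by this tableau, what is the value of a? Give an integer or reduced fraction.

a is basic (row 1); its value is the RHS of that row: 6/5.

6/5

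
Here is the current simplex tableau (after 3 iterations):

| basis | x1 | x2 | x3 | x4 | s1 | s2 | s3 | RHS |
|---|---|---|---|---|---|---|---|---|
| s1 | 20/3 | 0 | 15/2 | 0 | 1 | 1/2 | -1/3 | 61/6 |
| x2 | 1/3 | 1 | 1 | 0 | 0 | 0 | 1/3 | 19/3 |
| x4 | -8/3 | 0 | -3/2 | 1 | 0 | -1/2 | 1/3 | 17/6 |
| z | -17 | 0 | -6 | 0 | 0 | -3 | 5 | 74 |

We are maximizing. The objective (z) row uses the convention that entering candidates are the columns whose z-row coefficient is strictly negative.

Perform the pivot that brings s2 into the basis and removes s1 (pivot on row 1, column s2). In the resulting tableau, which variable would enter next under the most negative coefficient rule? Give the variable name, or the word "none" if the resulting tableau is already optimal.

none

Pivot element 1/2. New z-row = old z-row − (-3)·(row 1/(1/2)).
Updated z-row coefficients: x1: 23, x2: 0, x3: 39, x4: 0, s1: 6, s2: 0, s3: 3.
No coefficient is strictly negative; the tableau after this pivot is optimal.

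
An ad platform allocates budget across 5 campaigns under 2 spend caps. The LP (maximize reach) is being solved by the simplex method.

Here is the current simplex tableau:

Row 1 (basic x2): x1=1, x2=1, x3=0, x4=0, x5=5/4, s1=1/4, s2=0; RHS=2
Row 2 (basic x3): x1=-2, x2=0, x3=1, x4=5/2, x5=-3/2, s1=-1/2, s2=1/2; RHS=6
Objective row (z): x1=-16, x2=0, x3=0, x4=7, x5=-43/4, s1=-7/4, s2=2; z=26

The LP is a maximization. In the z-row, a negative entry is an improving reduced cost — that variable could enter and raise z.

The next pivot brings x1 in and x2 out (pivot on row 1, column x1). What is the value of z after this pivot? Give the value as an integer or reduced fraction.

58

Minimum ratio for x1: 2/1 = 2.
z changes by −(z-row coeff of x1)·ratio = −(-16)·2 = 32.
New z = 26 + 32 = 58.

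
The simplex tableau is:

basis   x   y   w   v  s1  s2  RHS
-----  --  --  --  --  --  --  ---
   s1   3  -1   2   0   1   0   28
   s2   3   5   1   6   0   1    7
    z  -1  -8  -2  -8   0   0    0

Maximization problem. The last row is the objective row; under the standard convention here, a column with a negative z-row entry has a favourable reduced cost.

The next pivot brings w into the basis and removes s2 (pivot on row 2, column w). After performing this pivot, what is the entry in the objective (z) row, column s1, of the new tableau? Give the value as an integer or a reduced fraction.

Pivot element is row 2, column w: 1.
Normalize row 2: new (row 2, s1) = 0/1 = 0.
z-row ← z-row − (-2)·(new row 2): 0 − (-2)·0 = 0.

0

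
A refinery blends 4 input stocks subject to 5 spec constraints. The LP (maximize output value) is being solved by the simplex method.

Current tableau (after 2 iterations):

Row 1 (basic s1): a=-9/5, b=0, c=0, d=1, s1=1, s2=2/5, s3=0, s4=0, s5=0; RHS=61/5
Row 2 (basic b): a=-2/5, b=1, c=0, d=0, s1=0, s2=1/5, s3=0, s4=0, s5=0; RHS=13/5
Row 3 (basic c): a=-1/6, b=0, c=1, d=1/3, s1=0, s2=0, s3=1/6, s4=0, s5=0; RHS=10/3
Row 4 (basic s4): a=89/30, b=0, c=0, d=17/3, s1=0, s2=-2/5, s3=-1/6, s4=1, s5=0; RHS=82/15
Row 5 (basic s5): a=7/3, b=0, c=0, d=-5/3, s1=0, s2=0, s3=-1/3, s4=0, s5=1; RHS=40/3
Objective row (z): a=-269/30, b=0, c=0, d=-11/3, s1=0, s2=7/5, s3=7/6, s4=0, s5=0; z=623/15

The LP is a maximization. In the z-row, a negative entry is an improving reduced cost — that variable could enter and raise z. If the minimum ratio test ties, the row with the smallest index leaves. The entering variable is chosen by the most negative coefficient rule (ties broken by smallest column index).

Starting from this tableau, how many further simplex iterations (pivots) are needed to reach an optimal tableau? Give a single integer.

pivot: a in, s4 out → z = 5167/89
No improving column remains; optimal.

1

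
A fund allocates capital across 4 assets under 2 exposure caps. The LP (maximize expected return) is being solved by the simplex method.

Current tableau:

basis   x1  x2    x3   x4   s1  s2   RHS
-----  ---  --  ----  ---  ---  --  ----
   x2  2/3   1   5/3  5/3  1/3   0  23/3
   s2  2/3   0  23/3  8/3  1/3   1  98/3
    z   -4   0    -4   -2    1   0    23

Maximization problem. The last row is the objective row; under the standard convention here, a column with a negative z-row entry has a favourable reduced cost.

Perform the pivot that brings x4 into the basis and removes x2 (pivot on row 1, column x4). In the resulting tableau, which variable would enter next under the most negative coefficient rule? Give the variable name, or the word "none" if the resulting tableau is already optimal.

x1

Pivot element 5/3. New z-row = old z-row − (-2)·(row 1/(5/3)).
Updated z-row coefficients: x1: -16/5, x2: 6/5, x3: -2, x4: 0, s1: 7/5, s2: 0.
The most negative is -16/5 in column x1, so x1 would enter next.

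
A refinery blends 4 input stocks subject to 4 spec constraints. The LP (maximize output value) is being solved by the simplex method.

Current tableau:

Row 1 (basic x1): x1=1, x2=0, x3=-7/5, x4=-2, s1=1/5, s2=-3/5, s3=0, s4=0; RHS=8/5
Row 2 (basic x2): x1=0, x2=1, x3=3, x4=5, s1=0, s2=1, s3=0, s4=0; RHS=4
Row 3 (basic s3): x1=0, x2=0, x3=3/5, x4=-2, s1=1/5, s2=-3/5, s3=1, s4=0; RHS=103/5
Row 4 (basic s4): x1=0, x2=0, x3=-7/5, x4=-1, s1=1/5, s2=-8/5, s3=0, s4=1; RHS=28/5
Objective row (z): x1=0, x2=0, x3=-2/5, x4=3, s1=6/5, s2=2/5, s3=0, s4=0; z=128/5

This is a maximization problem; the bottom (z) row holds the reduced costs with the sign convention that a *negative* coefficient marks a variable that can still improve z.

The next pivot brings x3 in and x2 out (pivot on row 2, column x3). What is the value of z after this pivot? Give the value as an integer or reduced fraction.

392/15

Minimum ratio for x3: 4/3 = 4/3.
z changes by −(z-row coeff of x3)·ratio = −(-2/5)·(4/3) = 8/15.
New z = 128/5 + (8/15) = 392/15.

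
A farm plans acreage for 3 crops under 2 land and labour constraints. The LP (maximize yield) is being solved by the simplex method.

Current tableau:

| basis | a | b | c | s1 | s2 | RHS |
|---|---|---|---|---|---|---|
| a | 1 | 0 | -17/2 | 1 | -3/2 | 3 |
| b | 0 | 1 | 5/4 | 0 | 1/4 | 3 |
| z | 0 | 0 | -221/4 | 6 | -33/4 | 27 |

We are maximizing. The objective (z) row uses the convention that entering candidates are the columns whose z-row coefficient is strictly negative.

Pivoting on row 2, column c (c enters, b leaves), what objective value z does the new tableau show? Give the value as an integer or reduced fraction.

798/5

Minimum ratio for c: 3/(5/4) = 12/5.
z changes by −(z-row coeff of c)·ratio = −(-221/4)·(12/5) = 663/5.
New z = 27 + (663/5) = 798/5.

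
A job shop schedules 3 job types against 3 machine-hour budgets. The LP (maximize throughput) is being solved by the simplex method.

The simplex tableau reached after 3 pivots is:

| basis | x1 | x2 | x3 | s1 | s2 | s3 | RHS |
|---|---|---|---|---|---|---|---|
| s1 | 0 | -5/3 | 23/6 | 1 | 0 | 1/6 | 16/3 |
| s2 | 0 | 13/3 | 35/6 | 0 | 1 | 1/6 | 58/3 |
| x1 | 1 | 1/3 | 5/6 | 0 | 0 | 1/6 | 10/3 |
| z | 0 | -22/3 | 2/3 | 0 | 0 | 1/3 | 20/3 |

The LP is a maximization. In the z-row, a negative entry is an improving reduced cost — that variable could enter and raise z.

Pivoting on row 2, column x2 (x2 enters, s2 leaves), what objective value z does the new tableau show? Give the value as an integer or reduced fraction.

512/13

Minimum ratio for x2: (58/3)/(13/3) = 58/13.
z changes by −(z-row coeff of x2)·ratio = −(-22/3)·(58/13) = 1276/39.
New z = 20/3 + (1276/39) = 512/13.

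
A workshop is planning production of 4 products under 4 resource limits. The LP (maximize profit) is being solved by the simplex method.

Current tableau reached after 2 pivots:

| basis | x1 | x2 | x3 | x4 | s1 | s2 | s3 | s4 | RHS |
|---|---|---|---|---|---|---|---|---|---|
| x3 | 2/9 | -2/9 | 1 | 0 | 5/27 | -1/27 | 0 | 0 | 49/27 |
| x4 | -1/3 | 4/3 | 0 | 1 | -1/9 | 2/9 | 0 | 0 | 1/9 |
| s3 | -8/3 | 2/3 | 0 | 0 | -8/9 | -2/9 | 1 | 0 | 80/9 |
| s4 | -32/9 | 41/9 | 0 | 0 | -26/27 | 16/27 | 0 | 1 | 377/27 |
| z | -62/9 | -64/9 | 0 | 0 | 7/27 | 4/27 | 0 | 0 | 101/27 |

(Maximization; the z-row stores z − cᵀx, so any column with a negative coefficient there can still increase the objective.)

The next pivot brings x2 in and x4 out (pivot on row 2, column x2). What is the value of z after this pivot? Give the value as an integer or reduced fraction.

Minimum ratio for x2: (1/9)/(4/3) = 1/12.
z changes by −(z-row coeff of x2)·ratio = −(-64/9)·(1/12) = 16/27.
New z = 101/27 + (16/27) = 13/3.

13/3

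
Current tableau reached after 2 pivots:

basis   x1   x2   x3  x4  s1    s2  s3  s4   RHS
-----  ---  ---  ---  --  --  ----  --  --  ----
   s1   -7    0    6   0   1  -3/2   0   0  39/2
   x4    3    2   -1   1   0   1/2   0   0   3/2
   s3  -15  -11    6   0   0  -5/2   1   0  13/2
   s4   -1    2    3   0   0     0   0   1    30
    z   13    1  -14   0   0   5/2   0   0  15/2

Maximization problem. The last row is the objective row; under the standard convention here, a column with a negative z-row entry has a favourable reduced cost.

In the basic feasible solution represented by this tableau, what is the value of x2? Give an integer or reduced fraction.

x2 is nonbasic (not in the basis column), so its value in the current BFS is 0.

0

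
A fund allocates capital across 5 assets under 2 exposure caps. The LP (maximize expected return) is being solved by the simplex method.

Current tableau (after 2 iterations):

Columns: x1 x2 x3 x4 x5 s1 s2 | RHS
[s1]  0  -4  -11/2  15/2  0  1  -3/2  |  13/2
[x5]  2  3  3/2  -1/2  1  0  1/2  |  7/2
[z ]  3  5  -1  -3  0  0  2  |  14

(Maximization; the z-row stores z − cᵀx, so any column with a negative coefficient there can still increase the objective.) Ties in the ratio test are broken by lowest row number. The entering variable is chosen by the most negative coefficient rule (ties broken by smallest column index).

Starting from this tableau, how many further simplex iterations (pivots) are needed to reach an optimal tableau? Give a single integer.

2

pivot: x4 in, s1 out → z = 83/5
pivot: x3 in, x5 out → z = 471/17
No improving column remains; optimal.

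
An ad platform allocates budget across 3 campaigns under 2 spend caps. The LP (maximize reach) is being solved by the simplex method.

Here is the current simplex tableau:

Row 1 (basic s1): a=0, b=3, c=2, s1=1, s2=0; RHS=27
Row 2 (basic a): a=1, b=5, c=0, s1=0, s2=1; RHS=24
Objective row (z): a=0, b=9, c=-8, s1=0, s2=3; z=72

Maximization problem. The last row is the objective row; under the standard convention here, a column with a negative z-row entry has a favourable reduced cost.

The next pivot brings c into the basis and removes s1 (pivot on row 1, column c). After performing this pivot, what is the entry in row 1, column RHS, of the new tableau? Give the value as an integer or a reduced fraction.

27/2

Pivot element is row 1, column c: 2.
Normalize row 1: new (row 1, RHS) = 27/2 = 27/2.
Row 1 is the pivot row, so the entry is 27/2.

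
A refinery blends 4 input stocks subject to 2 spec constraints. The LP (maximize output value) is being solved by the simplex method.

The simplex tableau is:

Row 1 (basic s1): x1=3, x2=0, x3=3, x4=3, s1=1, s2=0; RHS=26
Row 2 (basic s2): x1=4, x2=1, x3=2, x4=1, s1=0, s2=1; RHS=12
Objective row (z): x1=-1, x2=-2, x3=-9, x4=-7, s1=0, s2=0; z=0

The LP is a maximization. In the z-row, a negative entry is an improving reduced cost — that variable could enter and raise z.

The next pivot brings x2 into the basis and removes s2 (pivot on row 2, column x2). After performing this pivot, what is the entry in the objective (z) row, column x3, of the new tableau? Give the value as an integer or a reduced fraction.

Pivot element is row 2, column x2: 1.
Normalize row 2: new (row 2, x3) = 2/1 = 2.
z-row ← z-row − (-2)·(new row 2): -9 − (-2)·2 = -5.

-5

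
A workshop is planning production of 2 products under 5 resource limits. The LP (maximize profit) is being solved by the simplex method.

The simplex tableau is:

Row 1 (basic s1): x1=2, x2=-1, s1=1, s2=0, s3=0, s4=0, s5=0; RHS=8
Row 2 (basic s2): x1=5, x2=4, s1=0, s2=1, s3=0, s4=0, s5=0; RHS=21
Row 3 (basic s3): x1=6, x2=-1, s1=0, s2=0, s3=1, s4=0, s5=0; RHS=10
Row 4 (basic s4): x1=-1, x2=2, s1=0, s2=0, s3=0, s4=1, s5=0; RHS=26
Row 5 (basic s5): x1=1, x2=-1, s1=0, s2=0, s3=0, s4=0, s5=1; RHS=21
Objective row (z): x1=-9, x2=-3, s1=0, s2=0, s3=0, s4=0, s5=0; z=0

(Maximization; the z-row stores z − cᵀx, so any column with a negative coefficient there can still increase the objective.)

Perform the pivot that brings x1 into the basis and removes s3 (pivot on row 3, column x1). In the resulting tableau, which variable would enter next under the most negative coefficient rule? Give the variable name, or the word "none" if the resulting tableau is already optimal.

Pivot element 6. New z-row = old z-row − (-9)·(row 3/6).
Updated z-row coefficients: x1: 0, x2: -9/2, s1: 0, s2: 0, s3: 3/2, s4: 0, s5: 0.
The most negative is -9/2 in column x2, so x2 would enter next.

x2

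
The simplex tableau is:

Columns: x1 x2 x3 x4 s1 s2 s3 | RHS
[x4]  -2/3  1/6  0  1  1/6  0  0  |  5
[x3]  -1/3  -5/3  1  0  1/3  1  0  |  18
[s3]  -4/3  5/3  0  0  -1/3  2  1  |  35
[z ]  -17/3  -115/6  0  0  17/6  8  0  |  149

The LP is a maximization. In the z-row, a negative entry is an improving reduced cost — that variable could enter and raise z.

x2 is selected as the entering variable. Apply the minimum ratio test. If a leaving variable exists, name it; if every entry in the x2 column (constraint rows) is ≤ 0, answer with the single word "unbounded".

Ratios: row 1 (x4): 5/(1/6) = 30; row 2 (x3): entry -5/3 ≤ 0, skip; row 3 (s3): 35/(5/3) = 21.
Minimum ratio is in the s3 row, so s3 leaves.

s3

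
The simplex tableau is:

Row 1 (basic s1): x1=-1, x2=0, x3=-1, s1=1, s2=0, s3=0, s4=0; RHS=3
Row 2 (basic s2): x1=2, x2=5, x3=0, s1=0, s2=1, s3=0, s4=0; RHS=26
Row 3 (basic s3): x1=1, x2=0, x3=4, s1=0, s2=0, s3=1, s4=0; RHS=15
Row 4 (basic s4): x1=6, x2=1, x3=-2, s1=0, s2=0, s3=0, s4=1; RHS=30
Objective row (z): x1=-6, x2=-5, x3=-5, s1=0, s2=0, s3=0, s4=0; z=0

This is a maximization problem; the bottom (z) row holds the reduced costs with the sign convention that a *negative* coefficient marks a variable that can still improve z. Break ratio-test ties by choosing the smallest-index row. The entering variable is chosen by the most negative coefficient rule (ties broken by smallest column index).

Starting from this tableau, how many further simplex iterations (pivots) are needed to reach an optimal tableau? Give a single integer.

pivot: x1 in, s4 out → z = 30
pivot: x3 in, s3 out → z = 600/13
pivot: x2 in, s2 out → z = 3618/61
No improving column remains; optimal.

3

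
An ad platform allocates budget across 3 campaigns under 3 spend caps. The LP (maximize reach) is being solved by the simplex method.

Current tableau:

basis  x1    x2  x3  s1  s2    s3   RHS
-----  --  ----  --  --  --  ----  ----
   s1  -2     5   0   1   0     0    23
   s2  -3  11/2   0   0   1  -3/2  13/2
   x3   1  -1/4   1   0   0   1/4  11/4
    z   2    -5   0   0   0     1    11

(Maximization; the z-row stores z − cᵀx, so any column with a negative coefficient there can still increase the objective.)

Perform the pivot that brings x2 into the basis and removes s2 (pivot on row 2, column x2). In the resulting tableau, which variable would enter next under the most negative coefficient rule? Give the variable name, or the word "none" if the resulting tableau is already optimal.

x1

Pivot element 11/2. New z-row = old z-row − (-5)·(row 2/(11/2)).
Updated z-row coefficients: x1: -8/11, x2: 0, x3: 0, s1: 0, s2: 10/11, s3: -4/11.
The most negative is -8/11 in column x1, so x1 would enter next.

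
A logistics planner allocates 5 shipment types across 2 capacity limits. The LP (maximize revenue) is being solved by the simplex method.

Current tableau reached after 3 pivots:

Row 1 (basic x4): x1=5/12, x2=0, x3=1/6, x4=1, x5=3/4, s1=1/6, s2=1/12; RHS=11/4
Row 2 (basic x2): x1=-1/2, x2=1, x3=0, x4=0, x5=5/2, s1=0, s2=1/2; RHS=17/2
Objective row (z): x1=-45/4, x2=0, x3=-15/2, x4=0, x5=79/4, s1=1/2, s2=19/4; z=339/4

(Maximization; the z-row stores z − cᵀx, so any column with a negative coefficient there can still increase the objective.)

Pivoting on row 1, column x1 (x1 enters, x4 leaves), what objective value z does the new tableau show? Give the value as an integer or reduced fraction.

159

Minimum ratio for x1: (11/4)/(5/12) = 33/5.
z changes by −(z-row coeff of x1)·ratio = −(-45/4)·(33/5) = 297/4.
New z = 339/4 + (297/4) = 159.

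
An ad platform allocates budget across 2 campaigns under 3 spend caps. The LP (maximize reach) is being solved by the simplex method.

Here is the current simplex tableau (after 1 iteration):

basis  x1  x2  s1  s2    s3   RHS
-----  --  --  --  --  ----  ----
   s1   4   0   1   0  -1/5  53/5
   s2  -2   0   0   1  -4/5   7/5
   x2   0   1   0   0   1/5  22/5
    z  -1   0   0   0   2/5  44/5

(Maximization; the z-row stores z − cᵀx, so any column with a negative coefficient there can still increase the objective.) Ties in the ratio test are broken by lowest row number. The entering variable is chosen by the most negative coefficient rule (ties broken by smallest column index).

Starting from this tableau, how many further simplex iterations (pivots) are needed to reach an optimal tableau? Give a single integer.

1

pivot: x1 in, s1 out → z = 229/20
No improving column remains; optimal.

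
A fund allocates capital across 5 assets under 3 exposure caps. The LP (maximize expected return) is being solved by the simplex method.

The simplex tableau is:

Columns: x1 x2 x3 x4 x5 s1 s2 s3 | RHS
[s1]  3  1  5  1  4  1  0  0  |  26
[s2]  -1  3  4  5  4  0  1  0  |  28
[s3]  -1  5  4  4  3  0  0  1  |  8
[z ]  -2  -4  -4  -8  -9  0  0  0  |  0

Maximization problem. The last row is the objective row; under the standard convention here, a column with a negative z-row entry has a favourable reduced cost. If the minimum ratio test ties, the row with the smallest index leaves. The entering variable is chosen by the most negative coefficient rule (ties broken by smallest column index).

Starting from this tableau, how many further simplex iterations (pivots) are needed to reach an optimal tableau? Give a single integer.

3

pivot: x5 in, s3 out → z = 24
pivot: x1 in, s1 out → z = 542/13
pivot: x4 in, x5 out → z = 592/13
No improving column remains; optimal.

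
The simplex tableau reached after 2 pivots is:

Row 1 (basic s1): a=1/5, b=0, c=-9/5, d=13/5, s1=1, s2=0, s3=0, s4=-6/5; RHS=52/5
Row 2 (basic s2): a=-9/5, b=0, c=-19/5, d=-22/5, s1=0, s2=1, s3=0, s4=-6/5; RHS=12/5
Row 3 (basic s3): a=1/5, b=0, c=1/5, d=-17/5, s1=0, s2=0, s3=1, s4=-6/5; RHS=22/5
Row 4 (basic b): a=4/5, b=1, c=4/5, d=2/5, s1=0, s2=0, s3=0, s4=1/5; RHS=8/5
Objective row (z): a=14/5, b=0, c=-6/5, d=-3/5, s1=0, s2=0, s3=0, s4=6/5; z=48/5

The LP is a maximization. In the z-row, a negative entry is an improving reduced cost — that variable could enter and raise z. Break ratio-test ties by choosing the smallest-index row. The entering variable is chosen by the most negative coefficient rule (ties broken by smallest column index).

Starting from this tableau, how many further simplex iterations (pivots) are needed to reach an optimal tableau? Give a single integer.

1

pivot: c in, b out → z = 12
No improving column remains; optimal.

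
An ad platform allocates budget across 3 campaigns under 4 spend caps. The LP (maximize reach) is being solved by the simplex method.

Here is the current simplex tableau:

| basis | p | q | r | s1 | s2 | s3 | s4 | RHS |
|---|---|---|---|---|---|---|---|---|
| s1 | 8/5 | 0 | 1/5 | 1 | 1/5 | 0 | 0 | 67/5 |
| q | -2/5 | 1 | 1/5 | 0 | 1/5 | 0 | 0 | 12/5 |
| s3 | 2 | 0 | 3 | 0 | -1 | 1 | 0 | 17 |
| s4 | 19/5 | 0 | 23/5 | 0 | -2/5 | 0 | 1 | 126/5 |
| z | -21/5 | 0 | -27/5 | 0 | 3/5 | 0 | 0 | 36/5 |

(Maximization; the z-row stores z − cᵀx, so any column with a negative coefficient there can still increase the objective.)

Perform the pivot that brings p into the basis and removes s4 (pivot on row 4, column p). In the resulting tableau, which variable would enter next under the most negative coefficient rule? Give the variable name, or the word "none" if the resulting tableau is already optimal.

Pivot element 19/5. New z-row = old z-row − (-21/5)·(row 4/(19/5)).
Updated z-row coefficients: p: 0, q: 0, r: -6/19, s1: 0, s2: 3/19, s3: 0, s4: 21/19.
The most negative is -6/19 in column r, so r would enter next.

r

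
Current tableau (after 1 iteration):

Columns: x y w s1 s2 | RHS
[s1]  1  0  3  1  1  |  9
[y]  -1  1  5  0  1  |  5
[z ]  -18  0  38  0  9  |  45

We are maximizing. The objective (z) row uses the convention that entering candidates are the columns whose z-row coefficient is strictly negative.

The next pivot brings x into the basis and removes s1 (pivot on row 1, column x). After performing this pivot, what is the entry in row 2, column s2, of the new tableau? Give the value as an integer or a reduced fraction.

2

Pivot element is row 1, column x: 1.
Normalize row 1: new (row 1, s2) = 1/1 = 1.
row 2 ← row 2 − (-1)·(new row 1): 1 − (-1)·1 = 2.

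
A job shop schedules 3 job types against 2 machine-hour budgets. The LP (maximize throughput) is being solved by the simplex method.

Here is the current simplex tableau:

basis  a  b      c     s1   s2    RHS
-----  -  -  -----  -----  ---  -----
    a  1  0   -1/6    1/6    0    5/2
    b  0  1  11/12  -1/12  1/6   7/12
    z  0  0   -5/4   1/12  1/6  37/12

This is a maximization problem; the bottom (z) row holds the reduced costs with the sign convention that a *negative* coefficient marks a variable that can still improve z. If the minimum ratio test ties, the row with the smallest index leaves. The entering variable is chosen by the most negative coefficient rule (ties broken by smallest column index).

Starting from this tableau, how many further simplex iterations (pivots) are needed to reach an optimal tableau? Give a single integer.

pivot: c in, b out → z = 128/33
pivot: s1 in, a out → z = 22/5
No improving column remains; optimal.

2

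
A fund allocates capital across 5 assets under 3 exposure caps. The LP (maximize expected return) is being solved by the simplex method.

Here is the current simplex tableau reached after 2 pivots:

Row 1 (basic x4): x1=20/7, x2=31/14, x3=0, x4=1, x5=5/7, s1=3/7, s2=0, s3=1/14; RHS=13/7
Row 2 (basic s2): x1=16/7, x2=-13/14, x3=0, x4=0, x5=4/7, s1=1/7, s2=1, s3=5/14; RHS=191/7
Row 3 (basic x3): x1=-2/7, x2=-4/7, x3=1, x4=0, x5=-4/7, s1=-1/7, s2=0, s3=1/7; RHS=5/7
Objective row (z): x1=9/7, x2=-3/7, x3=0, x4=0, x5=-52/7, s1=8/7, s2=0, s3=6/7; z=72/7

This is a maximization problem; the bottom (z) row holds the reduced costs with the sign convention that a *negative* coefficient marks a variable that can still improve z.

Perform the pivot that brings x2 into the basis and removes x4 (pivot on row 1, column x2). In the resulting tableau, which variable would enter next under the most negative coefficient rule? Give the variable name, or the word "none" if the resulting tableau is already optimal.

x5

Pivot element 31/14. New z-row = old z-row − (-3/7)·(row 1/(31/14)).
Updated z-row coefficients: x1: 57/31, x2: 0, x3: 0, x4: 6/31, x5: -226/31, s1: 38/31, s2: 0, s3: 27/31.
The most negative is -226/31 in column x5, so x5 would enter next.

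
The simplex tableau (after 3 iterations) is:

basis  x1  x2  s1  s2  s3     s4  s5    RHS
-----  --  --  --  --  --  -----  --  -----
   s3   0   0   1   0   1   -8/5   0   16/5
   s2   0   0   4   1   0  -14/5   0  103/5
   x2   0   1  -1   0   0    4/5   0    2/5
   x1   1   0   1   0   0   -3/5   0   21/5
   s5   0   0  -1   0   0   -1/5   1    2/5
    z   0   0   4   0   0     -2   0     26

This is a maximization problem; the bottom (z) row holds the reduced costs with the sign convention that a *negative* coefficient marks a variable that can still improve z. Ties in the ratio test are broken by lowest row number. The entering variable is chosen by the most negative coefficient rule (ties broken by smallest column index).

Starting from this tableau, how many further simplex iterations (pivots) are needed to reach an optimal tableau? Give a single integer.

pivot: s4 in, x2 out → z = 27
No improving column remains; optimal.

1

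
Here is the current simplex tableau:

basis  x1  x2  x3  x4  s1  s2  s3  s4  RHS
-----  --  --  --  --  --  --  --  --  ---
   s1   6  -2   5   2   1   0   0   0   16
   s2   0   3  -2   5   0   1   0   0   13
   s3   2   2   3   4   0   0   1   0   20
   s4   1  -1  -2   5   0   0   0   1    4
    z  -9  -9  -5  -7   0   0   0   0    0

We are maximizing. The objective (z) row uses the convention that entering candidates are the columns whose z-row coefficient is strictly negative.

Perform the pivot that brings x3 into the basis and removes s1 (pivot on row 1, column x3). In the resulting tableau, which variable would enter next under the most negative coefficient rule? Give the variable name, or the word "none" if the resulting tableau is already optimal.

x2

Pivot element 5. New z-row = old z-row − (-5)·(row 1/5).
Updated z-row coefficients: x1: -3, x2: -11, x3: 0, x4: -5, s1: 1, s2: 0, s3: 0, s4: 0.
The most negative is -11 in column x2, so x2 would enter next.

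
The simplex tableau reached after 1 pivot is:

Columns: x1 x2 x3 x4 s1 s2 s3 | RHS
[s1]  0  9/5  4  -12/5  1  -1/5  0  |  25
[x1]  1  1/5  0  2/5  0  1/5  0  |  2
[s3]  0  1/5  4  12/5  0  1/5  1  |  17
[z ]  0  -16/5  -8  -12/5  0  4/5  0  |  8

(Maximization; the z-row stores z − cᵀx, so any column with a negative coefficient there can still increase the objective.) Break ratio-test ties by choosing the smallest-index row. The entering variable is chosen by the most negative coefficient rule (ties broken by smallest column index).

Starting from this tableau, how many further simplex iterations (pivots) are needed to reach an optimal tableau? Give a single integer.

3

pivot: x3 in, s3 out → z = 42
pivot: x2 in, s1 out → z = 56
pivot: x4 in, x1 out → z = 62
No improving column remains; optimal.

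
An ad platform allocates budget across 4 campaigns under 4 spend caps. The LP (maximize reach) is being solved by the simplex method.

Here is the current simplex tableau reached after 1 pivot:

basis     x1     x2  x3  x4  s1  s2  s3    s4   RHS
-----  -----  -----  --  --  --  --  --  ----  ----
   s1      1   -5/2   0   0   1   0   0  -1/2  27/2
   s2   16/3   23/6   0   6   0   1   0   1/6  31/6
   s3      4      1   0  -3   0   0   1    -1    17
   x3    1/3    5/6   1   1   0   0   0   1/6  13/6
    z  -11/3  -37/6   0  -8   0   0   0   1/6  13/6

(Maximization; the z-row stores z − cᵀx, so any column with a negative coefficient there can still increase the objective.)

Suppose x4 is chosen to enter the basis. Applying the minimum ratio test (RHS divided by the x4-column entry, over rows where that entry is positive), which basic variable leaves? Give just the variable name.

s2

Ratios: row 1 (s1): entry 0 ≤ 0, skip; row 2 (s2): (31/6)/6 = 31/36; row 3 (s3): entry -3 ≤ 0, skip; row 4 (x3): (13/6)/1 = 13/6.
Minimum ratio 31/36 is in the s2 row, so s2 leaves.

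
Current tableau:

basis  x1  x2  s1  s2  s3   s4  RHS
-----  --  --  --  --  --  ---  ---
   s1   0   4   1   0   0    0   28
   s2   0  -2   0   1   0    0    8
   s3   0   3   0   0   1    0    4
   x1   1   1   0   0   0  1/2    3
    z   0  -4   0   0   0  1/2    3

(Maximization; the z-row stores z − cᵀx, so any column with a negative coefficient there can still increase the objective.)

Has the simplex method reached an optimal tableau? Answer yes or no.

no

Column x2 has objective-row coefficient -4, which is negative; an improving pivot exists, so not yet optimal.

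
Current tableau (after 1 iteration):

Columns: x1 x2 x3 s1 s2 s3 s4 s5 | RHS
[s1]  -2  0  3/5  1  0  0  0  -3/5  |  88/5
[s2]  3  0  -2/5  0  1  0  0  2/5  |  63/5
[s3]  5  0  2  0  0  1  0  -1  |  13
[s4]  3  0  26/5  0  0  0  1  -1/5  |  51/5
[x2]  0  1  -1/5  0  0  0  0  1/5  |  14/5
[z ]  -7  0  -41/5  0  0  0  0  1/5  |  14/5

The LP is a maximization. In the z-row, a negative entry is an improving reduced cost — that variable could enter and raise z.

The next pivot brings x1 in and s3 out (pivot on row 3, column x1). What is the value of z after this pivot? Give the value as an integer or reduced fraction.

Minimum ratio for x1: 13/5 = 13/5.
z changes by −(z-row coeff of x1)·ratio = −(-7)·(13/5) = 91/5.
New z = 14/5 + (91/5) = 21.

21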